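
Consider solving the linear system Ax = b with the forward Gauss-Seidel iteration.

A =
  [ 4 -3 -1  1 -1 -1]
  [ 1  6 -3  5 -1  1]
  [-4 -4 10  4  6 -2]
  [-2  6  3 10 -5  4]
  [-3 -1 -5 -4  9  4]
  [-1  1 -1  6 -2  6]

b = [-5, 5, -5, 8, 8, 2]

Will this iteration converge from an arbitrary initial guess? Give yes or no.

no

Let D = diag(4, 6, 10, 10, 9, 6); L, U the strict triangles.
Gauss-Seidel: T = -(D+L)⁻¹U, row 0 first, T[0,5] = -(-1)/(4) = +0.2500; later rows by forward substitution.
  T[0,:] = [+0.0000 +0.7500 +0.2500 -0.2500 +0.2500 +0.2500]
  T[1,:] = [+0.0000 -0.1250 +0.4583 -0.7917 +0.1250 -0.2083]
  T[2,:] = [+0.0000 +0.2500 +0.2833 -0.8167 -0.4500 +0.2167]
  T[3,:] = [+0.0000 +0.1500 -0.3100 +0.6700 +0.6100 -0.2900]
  T[4,:] = [+0.0000 +0.4417 +0.1539 -0.3272 +0.1183 -0.3928]
  T[5,:] = [+0.0000 +0.1847 +0.3738 -0.8249 -0.6247 +0.2716]
moduli |λ_i(T)| = 1.1589, 0.4626, 0.3169, 0.3169, 0.1032, 0.0000.
spectral radius ρ = 1.1589; 1.1589 > 1: divergent.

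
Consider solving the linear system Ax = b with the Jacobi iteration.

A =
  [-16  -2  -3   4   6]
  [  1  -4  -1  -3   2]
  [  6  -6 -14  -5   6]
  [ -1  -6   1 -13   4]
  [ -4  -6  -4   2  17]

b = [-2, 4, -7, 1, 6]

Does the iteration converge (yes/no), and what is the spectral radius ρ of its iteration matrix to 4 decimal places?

yes, ρ = 0.9193

Diagonal D = diag(-16, -4, -14, -13, 17); L, U strict lower/upper.
Jacobi: T = -D⁻¹(L+U), T[1,0] = -(1)/(-4) = +0.2500; T[1,1] = 0.
  T[0,:] = [+0.0000 -0.1250 -0.1875 +0.2500 +0.3750]
  T[1,:] = [+0.2500 +0.0000 -0.2500 -0.7500 +0.5000]
  T[2,:] = [+0.4286 -0.4286 +0.0000 -0.3571 +0.4286]
  T[3,:] = [-0.0769 -0.4615 +0.0769 +0.0000 +0.3077]
  T[4,:] = [+0.2353 +0.3529 +0.2353 -0.1176 +0.0000]
|eigenvalues of T|: 0.9193, 0.6363, 0.4382, 0.3298, 0.3298.
spectral radius ρ = 0.9193; 0.9193 < 1 ⇒ converges.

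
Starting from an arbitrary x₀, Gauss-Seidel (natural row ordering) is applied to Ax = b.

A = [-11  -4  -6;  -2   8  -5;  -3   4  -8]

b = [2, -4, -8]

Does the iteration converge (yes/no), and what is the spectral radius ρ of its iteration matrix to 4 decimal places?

A = D + L + U where D = diag(-11, 8, -8).
T_GS = -(D+L)⁻¹U: row 0 first, T[0,1] = -(-4)/(-11) = -0.3636; later rows by forward substitution.
  T[0,:] = [+0.0000, -0.3636, -0.5455]
  T[1,:] = [+0.0000, -0.0909, +0.4886]
  T[2,:] = [+0.0000, +0.0909, +0.4489]
|eigenvalues of T|: 0.5214, 0.1635, 0.0000.
ρ(T) = max|λ| = 0.5214; 0.5214 < 1 ⇒ converges.

yes, ρ = 0.5214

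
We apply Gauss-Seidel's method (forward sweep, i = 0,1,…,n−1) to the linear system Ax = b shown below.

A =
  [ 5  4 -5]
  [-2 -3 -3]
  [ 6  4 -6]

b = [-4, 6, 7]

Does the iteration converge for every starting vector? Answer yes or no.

A = D + L + U where D = diag(5, -3, -6).
T_GS = -(D+L)⁻¹U: row 0 first, T[0,1] = -(4)/(5) = -0.8000; later rows by forward substitution.
  T[0,:] = [+0.0000, -0.8000, +1.0000]
  T[1,:] = [+0.0000, +0.5333, -1.6667]
  T[2,:] = [+0.0000, -0.4444, -0.1111]
|roots of det(T-λI)|: 1.1301, 0.7079, 0.0000.
ρ(T) = max|λ| = 1.1301; 1.1301 > 1 ⇒ diverges.

no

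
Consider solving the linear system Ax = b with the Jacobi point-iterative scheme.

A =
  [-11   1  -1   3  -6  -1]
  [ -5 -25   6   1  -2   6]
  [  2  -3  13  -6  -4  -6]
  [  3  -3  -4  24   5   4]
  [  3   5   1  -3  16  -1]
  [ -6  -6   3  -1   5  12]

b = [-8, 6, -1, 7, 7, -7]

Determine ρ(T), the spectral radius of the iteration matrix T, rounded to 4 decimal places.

Let D = diag(-11, -25, 13, 24, 16, 12); L, U the strict triangles.
T_J = -D⁻¹(L+U): T[5,1] = -(-6)/(12) = +0.5000; T[5,5] = 0.
  T[0,:] = [+0.0000 +0.0909 -0.0909 +0.2727 -0.5455 -0.0909]
  T[1,:] = [-0.2000 +0.0000 +0.2400 +0.0400 -0.0800 +0.2400]
  T[2,:] = [-0.1538 +0.2308 +0.0000 +0.4615 +0.3077 +0.4615]
  T[3,:] = [-0.1250 +0.1250 +0.1667 +0.0000 -0.2083 -0.1667]
  T[4,:] = [-0.1875 -0.3125 -0.0625 +0.1875 +0.0000 +0.0625]
  T[5,:] = [+0.5000 +0.5000 -0.2500 +0.0833 -0.4167 +0.0000]
moduli |λ_i(T)| = 0.5656, 0.4785, 0.4550, 0.4550, 0.1110, 0.0370.
spectral radius ρ = 0.5656; 0.5656 < 1, so it converges for any x₀.

0.5656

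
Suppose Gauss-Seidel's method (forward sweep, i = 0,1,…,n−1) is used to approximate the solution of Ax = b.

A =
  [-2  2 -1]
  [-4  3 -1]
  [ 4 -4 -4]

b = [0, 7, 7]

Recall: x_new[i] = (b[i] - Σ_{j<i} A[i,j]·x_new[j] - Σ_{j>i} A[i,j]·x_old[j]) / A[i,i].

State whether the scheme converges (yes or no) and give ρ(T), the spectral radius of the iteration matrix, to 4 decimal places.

no, ρ = 1.4041

Diagonal D = diag(-2, 3, -4); L, U strict lower/upper.
T_GS = -(D+L)⁻¹U: row 0 first, T[0,2] = -(-1)/(-2) = -0.5000; later rows by forward substitution.
  T[0,:] = [+0.0000 +1.0000 -0.5000]
  T[1,:] = [+0.0000 +1.3333 -0.3333]
  T[2,:] = [+0.0000 -0.3333 -0.1667]
|eigenvalues of T|: 1.4041, 0.2374, 0.0000.
spectral radius ρ = 1.4041; 1.4041 > 1: divergent.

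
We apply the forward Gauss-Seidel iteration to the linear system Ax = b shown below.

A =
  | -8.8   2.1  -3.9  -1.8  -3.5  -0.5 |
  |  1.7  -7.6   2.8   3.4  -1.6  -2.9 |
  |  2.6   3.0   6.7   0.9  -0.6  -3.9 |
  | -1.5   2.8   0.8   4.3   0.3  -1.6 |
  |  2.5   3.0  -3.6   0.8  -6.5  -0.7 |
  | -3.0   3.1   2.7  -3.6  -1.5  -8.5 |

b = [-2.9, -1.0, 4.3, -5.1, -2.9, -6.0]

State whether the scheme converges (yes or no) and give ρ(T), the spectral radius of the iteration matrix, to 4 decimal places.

A = D + L + U where D = diag(-8.8, -7.6, 6.7, 4.3, -6.5, -8.5).
Gauss-Seidel: T = -(D+L)⁻¹U, row 0 first, T[0,5] = -(-0.5)/(-8.8) = -0.0568; later rows by forward substitution.
  T[0,:] = [+0.0000, +0.2386, -0.4432, -0.2045, -0.3977, -0.0568]
  T[1,:] = [+0.0000, +0.0534, +0.2693, +0.4016, -0.2995, -0.3943]
  T[2,:] = [+0.0000, -0.1165, +0.0514, -0.2348, +0.3780, +0.7807]
  T[3,:] = [+0.0000, +0.0702, -0.3395, -0.2892, -0.0838, +0.4638]
  T[4,:] = [+0.0000, +0.1896, -0.1164, +0.2011, -0.5109, -0.6868]
  T[5,:] = [+0.0000, -0.1649, +0.4353, +0.2311, +0.2769, +0.0490]
|λ(T)| sorted: 0.9127, 0.2958, 0.0614, 0.0614, 0.0308, 0.0000.
ρ(T) = max|λ| = 0.9127; 0.9127 < 1, so it converges for any x₀.

yes, ρ = 0.9127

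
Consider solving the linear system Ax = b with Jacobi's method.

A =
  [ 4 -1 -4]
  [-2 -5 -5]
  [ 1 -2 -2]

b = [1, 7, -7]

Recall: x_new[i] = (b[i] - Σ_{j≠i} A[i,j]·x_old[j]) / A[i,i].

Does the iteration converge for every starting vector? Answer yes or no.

Split A = D + L + U, D = diag(4, -5, -2).
T_J = -D⁻¹(L+U): T[1,2] = -(-5)/(-5) = -1.0000; T[1,1] = 0.
  T[0,:] = [+0.0000 +0.2500 +1.0000]
  T[1,:] = [-0.4000 +0.0000 -1.0000]
  T[2,:] = [+0.5000 -1.0000 +0.0000]
eigenvalue magnitudes: 1.2713, 1.0690, 0.2023.
ρ = 1.2713; 1.2713 > 1: divergent.

no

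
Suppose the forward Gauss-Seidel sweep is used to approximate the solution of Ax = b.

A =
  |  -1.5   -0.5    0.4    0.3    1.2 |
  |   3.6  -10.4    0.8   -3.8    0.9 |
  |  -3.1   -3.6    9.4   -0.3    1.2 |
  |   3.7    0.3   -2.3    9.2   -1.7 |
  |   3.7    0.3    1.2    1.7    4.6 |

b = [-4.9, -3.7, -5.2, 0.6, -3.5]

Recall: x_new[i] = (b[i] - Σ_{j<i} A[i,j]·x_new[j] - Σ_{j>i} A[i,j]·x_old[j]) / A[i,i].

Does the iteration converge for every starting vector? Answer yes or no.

yes

Split A = D + L + U, D = diag(-1.5, -10.4, 9.4, 9.2, 4.6).
GS T = -(D+L)⁻¹U: row 0 first, T[0,3] = -(0.3)/(-1.5) = +0.2000; later rows by forward substitution.
  T[0,:] = [+0.0000  -0.3333  +0.2667  +0.2000  +0.8000]
  T[1,:] = [+0.0000  -0.1154  +0.1692  -0.2962  +0.3635]
  T[2,:] = [+0.0000  -0.1541  +0.1528  -0.0155  +0.2754]
  T[3,:] = [+0.0000  +0.0993  -0.0746  -0.0747  -0.0800]
  T[4,:] = [+0.0000  +0.2792  -0.2378  -0.1099  -0.7095]
|λ(T)| sorted: 0.7502, 0.1351, 0.1351, 0.0089, 0.0000.
ρ(T) = max|λ| = 0.7502; 0.7502 < 1 ⇒ converges.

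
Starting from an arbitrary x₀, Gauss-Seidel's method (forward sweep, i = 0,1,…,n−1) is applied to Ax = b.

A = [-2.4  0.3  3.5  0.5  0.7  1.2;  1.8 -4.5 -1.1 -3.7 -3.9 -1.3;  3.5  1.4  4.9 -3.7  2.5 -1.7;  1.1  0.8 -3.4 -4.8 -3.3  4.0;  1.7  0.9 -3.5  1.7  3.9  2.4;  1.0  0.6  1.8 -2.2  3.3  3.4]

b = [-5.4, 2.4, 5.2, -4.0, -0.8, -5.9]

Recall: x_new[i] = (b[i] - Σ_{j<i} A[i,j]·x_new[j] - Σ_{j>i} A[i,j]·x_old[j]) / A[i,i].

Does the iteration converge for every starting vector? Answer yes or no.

Diagonal D = diag(-2.4, -4.5, 4.9, -4.8, 3.9, 3.4); L, U strict lower/upper.
T_GS = -(D+L)⁻¹U: row 0 first, T[0,5] = -(1.2)/(-2.4) = +0.5000; later rows by forward substitution.
  T[0,:] = [+0.0000 +0.1250 +1.4583 +0.2083 +0.2917 +0.5000]
  T[1,:] = [+0.0000 +0.0500 +0.3389 -0.7389 -0.7500 -0.0889]
  T[2,:] = [+0.0000 -0.1036 -1.1385 +0.8174 -0.5043 +0.0152]
  T[3,:] = [+0.0000 +0.1103 +1.1971 -0.6544 -0.3885 +0.9223]
  T[4,:] = [+0.0000 -0.2071 -2.2574 +1.0985 -0.2373 -1.2012]
  T[5,:] = [+0.0000 +0.2816 +3.0796 -1.8533 +0.2924 +1.6233]
eigenvalue magnitudes: 1.5139, 1.1648, 0.2872, 0.2574, 0.0220, 0.0000.
ρ = 1.5139; 1.5139 > 1, so it fails to converge.

no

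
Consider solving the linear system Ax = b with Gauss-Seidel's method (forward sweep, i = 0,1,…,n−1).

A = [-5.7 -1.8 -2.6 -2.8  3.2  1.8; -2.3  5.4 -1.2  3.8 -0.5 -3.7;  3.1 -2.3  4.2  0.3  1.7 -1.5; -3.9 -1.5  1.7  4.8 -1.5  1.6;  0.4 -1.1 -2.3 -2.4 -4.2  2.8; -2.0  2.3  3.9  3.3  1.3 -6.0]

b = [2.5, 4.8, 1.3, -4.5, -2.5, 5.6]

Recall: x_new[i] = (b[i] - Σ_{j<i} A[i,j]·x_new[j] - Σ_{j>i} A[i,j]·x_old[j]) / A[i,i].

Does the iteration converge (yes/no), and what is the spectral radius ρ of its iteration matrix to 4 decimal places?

no, ρ = 1.4679

Diagonal D = diag(-5.7, 5.4, 4.2, 4.8, -4.2, -6); L, U strict lower/upper.
GS T = -(D+L)⁻¹U: row 0 first, T[0,4] = -(3.2)/(-5.7) = +0.5614; later rows by forward substitution.
  T[0,:] = [+0.0000 -0.3158 -0.4561 -0.4912 +0.5614 +0.3158]
  T[1,:] = [+0.0000 -0.1345 +0.0279 -0.9129 +0.3317 +0.8197]
  T[2,:] = [+0.0000 +0.1594 +0.3520 -0.2088 -0.6375 +0.5729]
  T[3,:] = [+0.0000 -0.3551 -0.4865 -0.6105 +1.0981 -0.0235]
  T[4,:] = [+0.0000 +0.1207 +0.0345 +0.6555 -0.3118 +0.1817]
  T[5,:] = [+0.0000 -0.0118 +0.1314 -0.5157 +0.0620 +0.6078]
moduli |λ_i(T)| = 1.4679, 1.0868, 0.3873, 0.0975, 0.0058, 0.0000.
spectral radius ρ = 1.4679; 1.4679 > 1, so it fails to converge.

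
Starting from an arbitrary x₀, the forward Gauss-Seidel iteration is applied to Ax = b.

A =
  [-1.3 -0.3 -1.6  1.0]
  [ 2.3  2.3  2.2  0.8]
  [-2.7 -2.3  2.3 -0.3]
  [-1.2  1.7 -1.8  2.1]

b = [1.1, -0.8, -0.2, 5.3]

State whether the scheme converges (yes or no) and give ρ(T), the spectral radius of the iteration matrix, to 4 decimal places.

no, ρ = 1.5974

A = D + L + U where D = diag(-1.3, 2.3, 2.3, 2.1).
GS T = -(D+L)⁻¹U: row 0 first, T[0,1] = -(-0.3)/(-1.3) = -0.2308; later rows by forward substitution.
  T[0,:] = [+0.0000, -0.2308, -1.2308, +0.7692]
  T[1,:] = [+0.0000, +0.2308, +0.2742, -1.1171]
  T[2,:] = [+0.0000, -0.0401, -1.1706, -0.0836]
  T[3,:] = [+0.0000, -0.3531, -1.9287, +1.2722]
|eigenvalues of T|: 1.5974, 1.2568, 0.0082, 0.0000.
spectral radius ρ = 1.5974; 1.5974 > 1: divergent.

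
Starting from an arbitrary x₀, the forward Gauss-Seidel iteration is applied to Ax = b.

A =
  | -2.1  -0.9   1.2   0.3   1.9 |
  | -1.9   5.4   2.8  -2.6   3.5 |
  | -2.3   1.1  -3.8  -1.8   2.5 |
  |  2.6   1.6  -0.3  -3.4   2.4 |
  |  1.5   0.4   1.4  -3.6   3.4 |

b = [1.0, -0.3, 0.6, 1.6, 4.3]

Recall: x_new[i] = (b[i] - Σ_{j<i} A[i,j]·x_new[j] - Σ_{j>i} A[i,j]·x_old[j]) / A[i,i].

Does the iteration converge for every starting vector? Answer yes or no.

no

Write A = D+L+U with D = diag(-2.1, 5.4, -3.8, -3.4, 3.4).
T_GS = -(D+L)⁻¹U: row 0 first, T[0,1] = -(-0.9)/(-2.1) = -0.4286; later rows by forward substitution.
  T[0,:] = [+0.0000, -0.4286, +0.5714, +0.1429, +0.9048]
  T[1,:] = [+0.0000, -0.1508, -0.3175, +0.5317, -0.3298]
  T[2,:] = [+0.0000, +0.2157, -0.4378, -0.4062, +0.0148]
  T[3,:] = [+0.0000, -0.4177, +0.3262, +0.3953, +1.2412]
  T[4,:] = [+0.0000, -0.3243, +0.3109, +0.4603, +0.9478]
|eigenvalues of T|: 1.3277, 0.3412, 0.2690, 0.2690, 0.0000.
ρ = 1.3277; 1.3277 > 1: divergent.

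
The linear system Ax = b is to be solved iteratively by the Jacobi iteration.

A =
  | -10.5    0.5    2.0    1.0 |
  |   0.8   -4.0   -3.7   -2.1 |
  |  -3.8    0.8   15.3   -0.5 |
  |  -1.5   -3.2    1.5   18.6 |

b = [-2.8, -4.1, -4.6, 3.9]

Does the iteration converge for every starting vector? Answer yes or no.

A = D + L + U where D = diag(-10.5, -4, 15.3, 18.6).
T_J = -D⁻¹(L+U): T[3,2] = -(1.5)/(18.6) = -0.0806; T[3,3] = 0.
  T[0,:] = [+0.0000, +0.0476, +0.1905, +0.0952]
  T[1,:] = [+0.2000, +0.0000, -0.9250, -0.5250]
  T[2,:] = [+0.2484, -0.0523, +0.0000, +0.0327]
  T[3,:] = [+0.0806, +0.1720, -0.0806, +0.0000]
eigenvalue magnitudes: 0.3133, 0.2493, 0.2493, 0.0649.
ρ(T) = max|λ| = 0.3133; 0.3133 < 1, so it converges for any x₀.

yes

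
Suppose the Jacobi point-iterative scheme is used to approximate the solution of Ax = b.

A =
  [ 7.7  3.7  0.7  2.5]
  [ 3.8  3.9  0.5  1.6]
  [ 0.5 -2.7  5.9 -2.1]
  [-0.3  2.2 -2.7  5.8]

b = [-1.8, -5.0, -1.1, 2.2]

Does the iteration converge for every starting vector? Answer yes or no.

yes

Diagonal D = diag(7.7, 3.9, 5.9, 5.8); L, U strict lower/upper.
Jacobi: T = -D⁻¹(L+U), T[1,2] = -(0.5)/(3.9) = -0.1282; T[1,1] = 0.
  T[0,:] = [+0.0000, -0.4805, -0.0909, -0.3247]
  T[1,:] = [-0.9744, +0.0000, -0.1282, -0.4103]
  T[2,:] = [-0.0847, +0.4576, +0.0000, +0.3559]
  T[3,:] = [+0.0517, -0.3793, +0.4655, +0.0000]
moduli |λ_i(T)| = 0.9129, 0.6811, 0.3602, 0.1284.
spectral radius ρ = 0.9129; 0.9129 < 1 ⇒ converges.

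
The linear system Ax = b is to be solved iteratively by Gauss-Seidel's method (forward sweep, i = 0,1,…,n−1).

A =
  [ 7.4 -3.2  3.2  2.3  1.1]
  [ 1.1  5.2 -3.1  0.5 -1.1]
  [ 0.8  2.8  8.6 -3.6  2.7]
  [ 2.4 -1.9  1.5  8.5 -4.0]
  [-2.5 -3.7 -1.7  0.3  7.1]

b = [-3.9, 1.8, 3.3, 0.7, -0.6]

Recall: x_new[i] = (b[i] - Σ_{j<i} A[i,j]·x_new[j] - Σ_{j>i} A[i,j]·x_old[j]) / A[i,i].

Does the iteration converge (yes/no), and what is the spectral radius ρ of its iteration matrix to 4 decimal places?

Split A = D + L + U, D = diag(7.4, 5.2, 8.6, 8.5, 7.1).
T_GS = -(D+L)⁻¹U: row 0 first, T[0,1] = -(-3.2)/(7.4) = +0.4324; later rows by forward substitution.
  T[0,:] = [+0.0000, +0.4324, -0.4324, -0.3108, -0.1486]
  T[1,:] = [+0.0000, -0.0915, +0.6876, -0.0304, +0.2430]
  T[2,:] = [+0.0000, -0.0104, -0.1837, +0.4574, -0.3792]
  T[3,:] = [+0.0000, -0.1407, +0.3082, +0.0002, +0.6338]
  T[4,:] = [+0.0000, +0.1080, +0.1491, -0.0158, -0.0433]
moduli |λ_i(T)| = 0.5738, 0.3189, 0.3126, 0.3126, 0.0000.
spectral radius ρ = 0.5738; 0.5738 < 1 ⇒ converges.

yes, ρ = 0.5738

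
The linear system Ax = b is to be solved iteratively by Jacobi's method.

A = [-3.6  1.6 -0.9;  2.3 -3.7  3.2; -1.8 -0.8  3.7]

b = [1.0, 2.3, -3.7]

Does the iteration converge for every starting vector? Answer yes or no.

yes

Split A = D + L + U, D = diag(-3.6, -3.7, 3.7).
Jacobi: T = -D⁻¹(L+U), T[1,2] = -(3.2)/(-3.7) = +0.8649; T[1,1] = 0.
  T[0,:] = [+0.0000, +0.4444, -0.2500]
  T[1,:] = [+0.6216, +0.0000, +0.8649]
  T[2,:] = [+0.4865, +0.2162, +0.0000]
|λ(T)| sorted: 0.7408, 0.4551, 0.4551.
ρ(T) = max|λ| = 0.7408; 0.7408 < 1: convergent.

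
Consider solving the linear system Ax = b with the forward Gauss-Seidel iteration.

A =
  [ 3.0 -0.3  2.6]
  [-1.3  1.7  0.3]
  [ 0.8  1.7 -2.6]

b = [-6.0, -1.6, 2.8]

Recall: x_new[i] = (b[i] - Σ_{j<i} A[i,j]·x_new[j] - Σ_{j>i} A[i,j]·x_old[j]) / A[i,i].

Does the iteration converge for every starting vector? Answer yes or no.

A = D + L + U where D = diag(3, 1.7, -2.6).
GS T = -(D+L)⁻¹U: row 0 first, T[0,2] = -(2.6)/(3) = -0.8667; later rows by forward substitution.
  T[0,:] = [+0.0000  +0.1000  -0.8667]
  T[1,:] = [+0.0000  +0.0765  -0.8392]
  T[2,:] = [+0.0000  +0.0808  -0.8154]
eigenvalue magnitudes: 0.7315, 0.0074, 0.0000.
ρ(T) = max|λ| = 0.7315; 0.7315 < 1: convergent.

yes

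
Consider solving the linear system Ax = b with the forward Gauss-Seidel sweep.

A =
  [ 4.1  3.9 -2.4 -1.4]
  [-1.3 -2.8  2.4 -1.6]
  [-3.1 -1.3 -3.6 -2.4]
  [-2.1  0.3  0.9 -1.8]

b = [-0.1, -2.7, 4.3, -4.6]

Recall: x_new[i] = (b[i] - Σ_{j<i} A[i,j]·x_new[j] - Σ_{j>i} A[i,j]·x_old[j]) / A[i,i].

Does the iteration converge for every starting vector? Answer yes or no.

no

Split A = D + L + U, D = diag(4.1, -2.8, -3.6, -1.8).
GS T = -(D+L)⁻¹U: row 0 first, T[0,2] = -(-2.4)/(4.1) = +0.5854; later rows by forward substitution.
  T[0,:] = [+0.0000 -0.9512 +0.5854 +0.3415]
  T[1,:] = [+0.0000 +0.4416 +0.5854 -0.7300]
  T[2,:] = [+0.0000 +0.6596 -0.7154 -0.6971]
  T[3,:] = [+0.0000 +1.5132 -0.9431 -0.8686]
|roots of det(T-λI)|: 1.4541, 0.6604, 0.6604, 0.0000.
ρ = 1.4541; 1.4541 > 1, so it fails to converge.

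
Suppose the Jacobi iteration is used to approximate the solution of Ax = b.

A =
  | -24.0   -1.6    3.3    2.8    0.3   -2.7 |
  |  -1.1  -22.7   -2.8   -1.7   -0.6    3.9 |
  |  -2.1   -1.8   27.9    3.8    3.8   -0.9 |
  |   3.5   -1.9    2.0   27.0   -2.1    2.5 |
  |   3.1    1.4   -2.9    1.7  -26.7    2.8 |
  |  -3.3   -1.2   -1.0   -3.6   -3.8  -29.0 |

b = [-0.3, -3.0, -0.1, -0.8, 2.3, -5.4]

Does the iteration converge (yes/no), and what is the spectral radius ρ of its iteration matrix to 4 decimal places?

A = D + L + U where D = diag(-24, -22.7, 27.9, 27, -26.7, -29).
Jacobi: T = -D⁻¹(L+U), T[0,5] = -(-2.7)/(-24) = -0.1125; T[0,0] = 0.
  T[0,:] = [+0.0000 -0.0667 +0.1375 +0.1167 +0.0125 -0.1125]
  T[1,:] = [-0.0485 +0.0000 -0.1233 -0.0749 -0.0264 +0.1718]
  T[2,:] = [+0.0753 +0.0645 +0.0000 -0.1362 -0.1362 +0.0323]
  T[3,:] = [-0.1296 +0.0704 -0.0741 +0.0000 +0.0778 -0.0926]
  T[4,:] = [+0.1161 +0.0524 -0.1086 +0.0637 +0.0000 +0.1049]
  T[5,:] = [-0.1138 -0.0414 -0.0345 -0.1241 -0.1310 +0.0000]
eigenvalue magnitudes: 0.1813, 0.1530, 0.1530, 0.1247, 0.0954, 0.0954.
spectral radius ρ = 0.1813; 0.1813 < 1 ⇒ converges.

yes, ρ = 0.1813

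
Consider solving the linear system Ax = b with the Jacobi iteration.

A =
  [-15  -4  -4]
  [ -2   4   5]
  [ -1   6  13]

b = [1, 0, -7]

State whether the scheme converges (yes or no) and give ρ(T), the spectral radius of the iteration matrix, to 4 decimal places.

yes, ρ = 0.7359

Split A = D + L + U, D = diag(-15, 4, 13).
T_J = -D⁻¹(L+U): T[0,1] = -(-4)/(-15) = -0.2667; T[0,0] = 0.
  T[0,:] = [+0.0000  -0.2667  -0.2667]
  T[1,:] = [+0.5000  +0.0000  -1.2500]
  T[2,:] = [+0.0769  -0.4615  +0.0000]
|roots of det(T-λI)|: 0.7359, 0.4980, 0.2379.
ρ = 0.7359; 0.7359 < 1: convergent.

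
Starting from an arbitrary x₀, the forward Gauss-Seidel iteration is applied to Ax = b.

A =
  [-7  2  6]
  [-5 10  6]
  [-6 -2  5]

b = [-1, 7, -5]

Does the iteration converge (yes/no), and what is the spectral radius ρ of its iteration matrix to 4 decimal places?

yes, ρ = 0.8651

A = D + L + U where D = diag(-7, 10, 5).
T_GS = -(D+L)⁻¹U: row 0 first, T[0,1] = -(2)/(-7) = +0.2857; later rows by forward substitution.
  T[0,:] = [+0.0000, +0.2857, +0.8571]
  T[1,:] = [+0.0000, +0.1429, -0.1714]
  T[2,:] = [+0.0000, +0.4000, +0.9600]
|λ(T)| sorted: 0.8651, 0.2378, 0.0000.
ρ = 0.8651; 0.8651 < 1 ⇒ converges.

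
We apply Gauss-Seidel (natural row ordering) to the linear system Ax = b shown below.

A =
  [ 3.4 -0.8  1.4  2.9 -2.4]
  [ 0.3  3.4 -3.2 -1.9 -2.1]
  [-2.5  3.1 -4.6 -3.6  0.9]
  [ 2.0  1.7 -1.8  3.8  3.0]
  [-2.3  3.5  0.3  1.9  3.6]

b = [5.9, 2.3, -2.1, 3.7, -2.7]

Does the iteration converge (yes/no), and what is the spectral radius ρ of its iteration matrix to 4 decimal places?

A = D + L + U where D = diag(3.4, 3.4, -4.6, 3.8, 3.6).
Gauss-Seidel: T = -(D+L)⁻¹U, row 0 first, T[0,2] = -(1.4)/(3.4) = -0.4118; later rows by forward substitution.
  T[0,:] = [+0.0000, +0.2353, -0.4118, -0.8529, +0.7059]
  T[1,:] = [+0.0000, -0.0208, +0.9775, +0.6341, +0.5554]
  T[2,:] = [+0.0000, -0.1419, +0.8825, +0.1083, +0.1863]
  T[3,:] = [+0.0000, -0.1818, +0.1975, +0.2165, -1.3212]
  T[4,:] = [+0.0000, +0.2783, -1.3912, -1.2847, +0.5928]
|λ(T)| sorted: 1.6395, 0.8034, 0.7461, 0.0889, 0.0000.
spectral radius ρ = 1.6395; 1.6395 > 1: divergent.

no, ρ = 1.6395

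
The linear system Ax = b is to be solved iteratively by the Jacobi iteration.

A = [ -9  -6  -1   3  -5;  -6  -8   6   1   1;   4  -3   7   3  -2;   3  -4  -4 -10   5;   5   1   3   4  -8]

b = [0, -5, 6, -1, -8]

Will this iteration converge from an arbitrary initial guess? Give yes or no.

no

Let D = diag(-9, -8, 7, -10, -8); L, U the strict triangles.
Jacobi: T = -D⁻¹(L+U), T[0,1] = -(-6)/(-9) = -0.6667; T[0,0] = 0.
  T[0,:] = [+0.0000, -0.6667, -0.1111, +0.3333, -0.5556]
  T[1,:] = [-0.7500, +0.0000, +0.7500, +0.1250, +0.1250]
  T[2,:] = [-0.5714, +0.4286, +0.0000, -0.4286, +0.2857]
  T[3,:] = [+0.3000, -0.4000, -0.4000, +0.0000, +0.5000]
  T[4,:] = [+0.6250, +0.1250, +0.3750, +0.5000, +0.0000]
|roots of det(T-λI)|: 1.1662, 0.8869, 0.8869, 0.4480, 0.1096.
ρ(T) = max|λ| = 1.1662; 1.1662 > 1, so it fails to converge.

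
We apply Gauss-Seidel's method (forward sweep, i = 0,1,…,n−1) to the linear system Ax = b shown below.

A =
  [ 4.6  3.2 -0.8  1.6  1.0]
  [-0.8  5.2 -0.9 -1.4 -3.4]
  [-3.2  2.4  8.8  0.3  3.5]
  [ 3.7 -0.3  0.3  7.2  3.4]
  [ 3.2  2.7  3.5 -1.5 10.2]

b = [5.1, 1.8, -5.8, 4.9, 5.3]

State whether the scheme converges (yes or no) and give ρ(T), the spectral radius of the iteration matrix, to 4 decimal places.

Write A = D+L+U with D = diag(4.6, 5.2, 8.8, 7.2, 10.2).
GS T = -(D+L)⁻¹U: row 0 first, T[0,4] = -(1)/(4.6) = -0.2174; later rows by forward substitution.
  T[0,:] = [+0.0000  -0.6957  +0.1739  -0.3478  -0.2174]
  T[1,:] = [+0.0000  -0.1070  +0.1998  +0.2157  +0.6204]
  T[2,:] = [+0.0000  -0.2238  +0.0087  -0.2194  -0.6460]
  T[3,:] = [+0.0000  +0.3624  -0.0814  +0.1969  -0.3077]
  T[4,:] = [+0.0000  +0.3766  -0.1224  +0.1563  +0.0804]
|λ(T)| sorted: 0.6070, 0.4811, 0.2978, 0.0070, 0.0000.
spectral radius ρ = 0.6070; 0.6070 < 1, so it converges for any x₀.

yes, ρ = 0.6070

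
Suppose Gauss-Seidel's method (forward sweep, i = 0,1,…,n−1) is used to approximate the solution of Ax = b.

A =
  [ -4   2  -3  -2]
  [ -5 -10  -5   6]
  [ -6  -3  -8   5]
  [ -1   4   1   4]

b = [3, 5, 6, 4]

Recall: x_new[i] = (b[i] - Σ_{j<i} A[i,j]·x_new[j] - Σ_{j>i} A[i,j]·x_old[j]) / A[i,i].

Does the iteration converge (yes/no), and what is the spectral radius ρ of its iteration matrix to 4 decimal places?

no, ρ = 1.3997

Split A = D + L + U, D = diag(-4, -10, -8, 4).
Gauss-Seidel: T = -(D+L)⁻¹U, row 0 first, T[0,2] = -(-3)/(-4) = -0.7500; later rows by forward substitution.
  T[0,:] = [+0.0000  +0.5000  -0.7500  -0.5000]
  T[1,:] = [+0.0000  -0.2500  -0.1250  +0.8500]
  T[2,:] = [+0.0000  -0.2812  +0.6094  +0.6813]
  T[3,:] = [+0.0000  +0.4453  -0.2148  -1.1453]
eigenvalue magnitudes: 1.3997, 0.5643, 0.0494, 0.0000.
spectral radius ρ = 1.3997; 1.3997 > 1 ⇒ diverges.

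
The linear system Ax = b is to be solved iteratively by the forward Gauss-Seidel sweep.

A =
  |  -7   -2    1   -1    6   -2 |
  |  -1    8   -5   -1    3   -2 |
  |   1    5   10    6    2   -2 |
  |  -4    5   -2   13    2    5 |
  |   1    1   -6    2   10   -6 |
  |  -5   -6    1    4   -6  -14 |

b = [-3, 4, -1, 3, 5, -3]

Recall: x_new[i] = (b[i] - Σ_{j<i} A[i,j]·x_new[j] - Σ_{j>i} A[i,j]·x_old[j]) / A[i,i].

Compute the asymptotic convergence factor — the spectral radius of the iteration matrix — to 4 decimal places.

0.8765

Let D = diag(-7, 8, 10, 13, 10, -14); L, U the strict triangles.
T_GS = -(D+L)⁻¹U: row 0 first, T[0,4] = -(6)/(-7) = +0.8571; later rows by forward substitution.
  T[0,:] = [+0.0000 -0.2857 +0.1429 -0.1429 +0.8571 -0.2857]
  T[1,:] = [+0.0000 -0.0357 +0.6429 +0.1071 -0.2679 +0.2143]
  T[2,:] = [+0.0000 +0.0464 -0.3357 -0.6393 -0.1518 +0.1214]
  T[3,:] = [+0.0000 -0.0670 -0.2549 -0.1835 +0.1896 -0.5363]
  T[4,:] = [+0.0000 +0.0734 -0.2290 -0.3433 -0.1879 +0.7873]
  T[5,:] = [+0.0000 +0.0701 -0.3252 +0.0541 -0.0675 -0.4717]
moduli |λ_i(T)| = 0.8765, 0.5366, 0.5366, 0.2044, 0.0684, 0.0000.
ρ(T) = max|λ| = 0.8765; 0.8765 < 1, so it converges for any x₀.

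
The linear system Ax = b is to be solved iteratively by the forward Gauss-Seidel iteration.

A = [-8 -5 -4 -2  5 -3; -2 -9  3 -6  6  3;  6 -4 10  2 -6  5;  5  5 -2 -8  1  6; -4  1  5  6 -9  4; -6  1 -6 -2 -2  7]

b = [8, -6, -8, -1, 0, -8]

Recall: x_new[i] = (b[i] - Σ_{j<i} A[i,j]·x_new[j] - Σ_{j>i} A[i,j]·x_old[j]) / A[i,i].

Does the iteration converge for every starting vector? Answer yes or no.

no

A = D + L + U where D = diag(-8, -9, 10, -8, -9, 7).
GS T = -(D+L)⁻¹U: row 0 first, T[0,4] = -(5)/(-8) = +0.6250; later rows by forward substitution.
  T[0,:] = [+0.0000, -0.6250, -0.5000, -0.2500, +0.6250, -0.3750]
  T[1,:] = [+0.0000, +0.1389, +0.4444, -0.6111, +0.5278, +0.4167]
  T[2,:] = [+0.0000, +0.4306, +0.4778, -0.2944, +0.4361, -0.1083]
  T[3,:] = [+0.0000, -0.4115, -0.1542, -0.4646, +0.7365, +0.8031]
  T[4,:] = [+0.0000, +0.2581, +0.4343, -0.4301, +0.5141, +1.1326]
  T[5,:] = [+0.0000, -0.2303, -0.0025, -0.6350, +1.1914, +0.0793]
moduli |λ_i(T)| = 1.3605, 0.8696, 0.6617, 0.4132, 0.0061, 0.0000.
ρ(T) = max|λ| = 1.3605; 1.3605 > 1: divergent.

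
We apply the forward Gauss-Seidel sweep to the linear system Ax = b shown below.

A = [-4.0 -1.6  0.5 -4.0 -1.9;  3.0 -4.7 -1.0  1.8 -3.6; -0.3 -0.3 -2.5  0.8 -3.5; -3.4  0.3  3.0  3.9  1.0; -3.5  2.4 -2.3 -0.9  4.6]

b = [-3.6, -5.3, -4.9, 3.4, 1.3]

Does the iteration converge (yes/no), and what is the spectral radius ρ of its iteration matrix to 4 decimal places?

Let D = diag(-4, -4.7, -2.5, 3.9, 4.6); L, U the strict triangles.
Gauss-Seidel: T = -(D+L)⁻¹U, row 0 first, T[0,3] = -(-4)/(-4) = -1.0000; later rows by forward substitution.
  T[0,:] = [+0.0000  -0.4000  +0.1250  -1.0000  -0.4750]
  T[1,:] = [+0.0000  -0.2553  -0.1330  -0.2553  -1.0691]
  T[2,:] = [+0.0000  +0.0786  +0.0010  +0.4706  -1.2147]
  T[3,:] = [+0.0000  -0.3896  +0.1185  -1.2142  +0.3461]
  T[4,:] = [+0.0000  -0.2080  +0.1881  -0.6299  -0.3432]
|roots of det(T-λI)|: 1.3211, 0.4855, 0.4855, 0.0171, 0.0000.
ρ = 1.3211; 1.3211 > 1, so it fails to converge.

no, ρ = 1.3211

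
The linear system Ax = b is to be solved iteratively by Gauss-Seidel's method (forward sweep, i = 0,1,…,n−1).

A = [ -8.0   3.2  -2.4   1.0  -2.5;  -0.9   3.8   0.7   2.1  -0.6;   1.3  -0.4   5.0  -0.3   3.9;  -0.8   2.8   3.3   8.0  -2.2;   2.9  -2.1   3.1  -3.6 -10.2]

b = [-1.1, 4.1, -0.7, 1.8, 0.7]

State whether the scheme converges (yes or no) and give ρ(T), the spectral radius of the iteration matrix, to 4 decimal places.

Let D = diag(-8, 3.8, 5, 8, -10.2); L, U the strict triangles.
T_GS = -(D+L)⁻¹U: row 0 first, T[0,1] = -(3.2)/(-8) = +0.4000; later rows by forward substitution.
  T[0,:] = [+0.0000, +0.4000, -0.3000, +0.1250, -0.3125]
  T[1,:] = [+0.0000, +0.0947, -0.2553, -0.5230, +0.0839]
  T[2,:] = [+0.0000, -0.0964, +0.0576, -0.0143, -0.6920]
  T[3,:] = [+0.0000, +0.0466, +0.0356, +0.2015, +0.4999]
  T[4,:] = [+0.0000, +0.0485, -0.0278, +0.0678, -0.4929]
eigenvalue magnitudes: 0.5794, 0.2534, 0.2534, 0.0093, 0.0000.
spectral radius ρ = 0.5794; 0.5794 < 1: convergent.

yes, ρ = 0.5794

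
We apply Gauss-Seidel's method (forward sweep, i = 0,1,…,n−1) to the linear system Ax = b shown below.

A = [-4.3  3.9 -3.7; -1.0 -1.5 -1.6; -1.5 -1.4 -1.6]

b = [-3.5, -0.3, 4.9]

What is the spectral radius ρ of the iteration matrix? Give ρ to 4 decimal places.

A = D + L + U where D = diag(-4.3, -1.5, -1.6).
GS T = -(D+L)⁻¹U: row 0 first, T[0,2] = -(-3.7)/(-4.3) = -0.8605; later rows by forward substitution.
  T[0,:] = [+0.0000  +0.9070  -0.8605]
  T[1,:] = [+0.0000  -0.6047  -0.4930]
  T[2,:] = [+0.0000  -0.3212  +1.2381]
|λ(T)| sorted: 1.3204, 0.6869, 0.0000.
ρ = 1.3204; 1.3204 > 1: divergent.

1.3204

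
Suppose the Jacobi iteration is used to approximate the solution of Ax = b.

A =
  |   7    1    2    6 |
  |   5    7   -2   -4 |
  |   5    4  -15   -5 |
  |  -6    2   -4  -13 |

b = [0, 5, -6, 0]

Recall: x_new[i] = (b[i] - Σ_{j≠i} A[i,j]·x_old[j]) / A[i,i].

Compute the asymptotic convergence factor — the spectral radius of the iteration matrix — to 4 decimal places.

0.8583

Split A = D + L + U, D = diag(7, 7, -15, -13).
Jacobi T = -D⁻¹(L+U): T[0,1] = -(1)/(7) = -0.1429; T[0,0] = 0.
  T[0,:] = [+0.0000, -0.1429, -0.2857, -0.8571]
  T[1,:] = [-0.7143, +0.0000, +0.2857, +0.5714]
  T[2,:] = [+0.3333, +0.2667, +0.0000, -0.3333]
  T[3,:] = [-0.4615, +0.1538, -0.3077, +0.0000]
|λ(T)| sorted: 0.8583, 0.6048, 0.6048, 0.2653.
ρ(T) = max|λ| = 0.8583; 0.8583 < 1: convergent.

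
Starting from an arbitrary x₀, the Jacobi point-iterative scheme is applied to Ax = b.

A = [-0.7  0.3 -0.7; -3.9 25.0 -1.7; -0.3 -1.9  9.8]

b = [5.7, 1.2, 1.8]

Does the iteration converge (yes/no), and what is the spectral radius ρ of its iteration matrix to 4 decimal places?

yes, ρ = 0.3614

A = D + L + U where D = diag(-0.7, 25, 9.8).
T_J = -D⁻¹(L+U): T[1,2] = -(-1.7)/(25) = +0.0680; T[1,1] = 0.
  T[0,:] = [+0.0000  +0.4286  -1.0000]
  T[1,:] = [+0.1560  +0.0000  +0.0680]
  T[2,:] = [+0.0306  +0.1939  +0.0000]
moduli |λ_i(T)| = 0.3614, 0.2850, 0.2850.
ρ = 0.3614; 0.3614 < 1, so it converges for any x₀.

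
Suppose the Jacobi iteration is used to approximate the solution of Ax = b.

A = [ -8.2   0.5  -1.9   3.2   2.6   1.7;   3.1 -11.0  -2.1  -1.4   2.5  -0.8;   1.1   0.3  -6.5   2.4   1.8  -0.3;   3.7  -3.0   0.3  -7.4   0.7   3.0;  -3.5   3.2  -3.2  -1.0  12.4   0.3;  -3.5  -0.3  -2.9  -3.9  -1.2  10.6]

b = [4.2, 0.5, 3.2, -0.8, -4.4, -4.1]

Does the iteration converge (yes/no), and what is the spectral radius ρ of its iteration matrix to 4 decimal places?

A = D + L + U where D = diag(-8.2, -11, -6.5, -7.4, 12.4, 10.6).
Jacobi: T = -D⁻¹(L+U), T[1,5] = -(-0.8)/(-11) = -0.0727; T[1,1] = 0.
  T[0,:] = [+0.0000  +0.0610  -0.2317  +0.3902  +0.3171  +0.2073]
  T[1,:] = [+0.2818  +0.0000  -0.1909  -0.1273  +0.2273  -0.0727]
  T[2,:] = [+0.1692  +0.0462  +0.0000  +0.3692  +0.2769  -0.0462]
  T[3,:] = [+0.5000  -0.4054  +0.0405  +0.0000  +0.0946  +0.4054]
  T[4,:] = [+0.2823  -0.2581  +0.2581  +0.0806  +0.0000  -0.0242]
  T[5,:] = [+0.3302  +0.0283  +0.2736  +0.3679  +0.1132  +0.0000]
|roots of det(T-λI)|: 0.8466, 0.6497, 0.1939, 0.1939, 0.0376, 0.0376.
ρ = 0.8466; 0.8466 < 1, so it converges for any x₀.

yes, ρ = 0.8466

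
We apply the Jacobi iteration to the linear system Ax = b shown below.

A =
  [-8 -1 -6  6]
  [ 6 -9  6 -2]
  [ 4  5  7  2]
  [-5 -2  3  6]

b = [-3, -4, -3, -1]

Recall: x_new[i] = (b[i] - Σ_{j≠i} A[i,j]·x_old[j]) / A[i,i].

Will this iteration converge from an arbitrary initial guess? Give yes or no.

no

Diagonal D = diag(-8, -9, 7, 6); L, U strict lower/upper.
Jacobi T = -D⁻¹(L+U): T[1,3] = -(-2)/(-9) = -0.2222; T[1,1] = 0.
  T[0,:] = [+0.0000, -0.1250, -0.7500, +0.7500]
  T[1,:] = [+0.6667, +0.0000, +0.6667, -0.2222]
  T[2,:] = [-0.5714, -0.7143, +0.0000, -0.2857]
  T[3,:] = [+0.8333, +0.3333, -0.5000, +0.0000]
eigenvalue magnitudes: 1.2304, 0.7583, 0.7583, 0.5665.
spectral radius ρ = 1.2304; 1.2304 > 1, so it fails to converge.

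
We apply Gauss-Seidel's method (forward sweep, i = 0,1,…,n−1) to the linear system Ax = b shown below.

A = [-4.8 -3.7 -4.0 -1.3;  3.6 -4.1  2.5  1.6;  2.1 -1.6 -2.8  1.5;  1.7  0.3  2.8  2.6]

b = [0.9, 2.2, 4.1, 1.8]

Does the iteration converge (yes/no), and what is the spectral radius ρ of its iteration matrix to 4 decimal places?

Split A = D + L + U, D = diag(-4.8, -4.1, -2.8, 2.6).
GS T = -(D+L)⁻¹U: row 0 first, T[0,1] = -(-3.7)/(-4.8) = -0.7708; later rows by forward substitution.
  T[0,:] = [+0.0000  -0.7708  -0.8333  -0.2708]
  T[1,:] = [+0.0000  -0.6768  -0.1220  +0.1524]
  T[2,:] = [+0.0000  -0.1914  -0.5553  +0.2455]
  T[3,:] = [+0.0000  +0.7882  +1.1570  -0.1049]
moduli |λ_i(T)| = 1.1432, 0.4886, 0.2948, 0.0000.
ρ(T) = max|λ| = 1.1432; 1.1432 > 1, so it fails to converge.

no, ρ = 1.1432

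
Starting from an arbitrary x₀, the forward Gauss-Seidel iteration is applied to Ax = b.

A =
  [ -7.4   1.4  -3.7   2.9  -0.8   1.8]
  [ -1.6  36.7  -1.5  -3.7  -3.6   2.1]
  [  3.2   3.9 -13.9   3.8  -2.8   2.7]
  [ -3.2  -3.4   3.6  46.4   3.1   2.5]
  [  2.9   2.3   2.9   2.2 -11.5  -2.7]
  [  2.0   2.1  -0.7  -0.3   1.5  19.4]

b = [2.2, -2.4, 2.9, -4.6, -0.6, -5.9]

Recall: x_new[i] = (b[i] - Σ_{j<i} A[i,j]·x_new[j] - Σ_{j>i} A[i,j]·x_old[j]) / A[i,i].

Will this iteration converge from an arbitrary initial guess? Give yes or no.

yes

Split A = D + L + U, D = diag(-7.4, 36.7, -13.9, 46.4, -11.5, 19.4).
Gauss-Seidel: T = -(D+L)⁻¹U, row 0 first, T[0,4] = -(-0.8)/(-7.4) = -0.1081; later rows by forward substitution.
  T[0,:] = [+0.0000 +0.1892 -0.5000 +0.3919 -0.1081 +0.2432]
  T[1,:] = [+0.0000 +0.0082 +0.0191 +0.1179 +0.0934 -0.0466]
  T[2,:] = [+0.0000 +0.0459 -0.1098 +0.3967 -0.2001 +0.2372]
  T[3,:] = [+0.0000 +0.0101 -0.0246 +0.0049 -0.0519 -0.0589]
  T[4,:] = [+0.0000 +0.0629 -0.1547 +0.2234 -0.0690 -0.1342]
  T[5,:] = [+0.0000 -0.0234 +0.0571 -0.0560 -0.0017 -0.0020]
|λ(T)| sorted: 0.2359, 0.1708, 0.0733, 0.0733, 0.0158, 0.0000.
ρ = 0.2359; 0.2359 < 1 ⇒ converges.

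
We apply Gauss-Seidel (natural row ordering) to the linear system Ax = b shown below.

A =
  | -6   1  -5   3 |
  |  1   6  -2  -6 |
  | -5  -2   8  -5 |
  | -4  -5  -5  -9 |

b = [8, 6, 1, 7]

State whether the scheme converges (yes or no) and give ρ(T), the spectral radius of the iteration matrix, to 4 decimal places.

no, ρ = 1.6488

Write A = D+L+U with D = diag(-6, 6, 8, -9).
GS T = -(D+L)⁻¹U: row 0 first, T[0,3] = -(3)/(-6) = +0.5000; later rows by forward substitution.
  T[0,:] = [+0.0000 +0.1667 -0.8333 +0.5000]
  T[1,:] = [+0.0000 -0.0278 +0.4722 +0.9167]
  T[2,:] = [+0.0000 +0.0972 -0.4028 +1.1667]
  T[3,:] = [+0.0000 -0.1127 +0.3318 -1.3796]
|roots of det(T-λI)|: 1.6488, 0.0967, 0.0967, 0.0000.
ρ(T) = max|λ| = 1.6488; 1.6488 > 1: divergent.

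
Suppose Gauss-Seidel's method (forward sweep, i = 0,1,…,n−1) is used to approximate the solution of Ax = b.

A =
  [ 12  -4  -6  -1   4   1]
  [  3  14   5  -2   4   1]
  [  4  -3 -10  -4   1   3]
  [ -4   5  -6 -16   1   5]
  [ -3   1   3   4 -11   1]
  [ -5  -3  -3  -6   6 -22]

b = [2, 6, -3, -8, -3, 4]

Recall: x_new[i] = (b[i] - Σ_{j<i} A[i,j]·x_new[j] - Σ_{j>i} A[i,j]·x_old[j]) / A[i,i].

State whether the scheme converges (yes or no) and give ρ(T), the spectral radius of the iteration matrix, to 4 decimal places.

Split A = D + L + U, D = diag(12, 14, -10, -16, -11, -22).
T_GS = -(D+L)⁻¹U: row 0 first, T[0,2] = -(-6)/(12) = +0.5000; later rows by forward substitution.
  T[0,:] = [+0.0000, +0.3333, +0.5000, +0.0833, -0.3333, -0.0833]
  T[1,:] = [+0.0000, -0.0714, -0.4643, +0.1250, -0.2143, -0.0536]
  T[2,:] = [+0.0000, +0.1548, +0.3393, -0.4042, +0.0310, +0.2827]
  T[3,:] = [+0.0000, -0.1637, -0.3973, +0.1698, +0.0673, +0.2106]
  T[4,:] = [+0.0000, -0.1147, -0.2305, -0.0598, +0.1043, +0.2624]
  T[5,:] = [+0.0000, -0.0738, -0.0511, -0.0435, +0.1109, +0.0018]
moduli |λ_i(T)| = 0.5078, 0.2954, 0.1788, 0.1788, 0.0128, 0.0000.
spectral radius ρ = 0.5078; 0.5078 < 1, so it converges for any x₀.

yes, ρ = 0.5078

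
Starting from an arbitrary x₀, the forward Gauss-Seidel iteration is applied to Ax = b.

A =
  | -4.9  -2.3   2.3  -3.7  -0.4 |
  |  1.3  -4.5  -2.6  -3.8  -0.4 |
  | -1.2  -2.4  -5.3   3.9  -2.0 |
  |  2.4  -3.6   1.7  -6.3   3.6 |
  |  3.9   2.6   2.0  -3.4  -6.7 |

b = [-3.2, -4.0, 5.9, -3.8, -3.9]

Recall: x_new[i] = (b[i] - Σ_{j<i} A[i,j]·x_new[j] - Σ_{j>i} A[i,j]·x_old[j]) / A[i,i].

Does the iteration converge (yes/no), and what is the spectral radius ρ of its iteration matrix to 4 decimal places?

Let D = diag(-4.9, -4.5, -5.3, -6.3, -6.7); L, U the strict triangles.
Gauss-Seidel: T = -(D+L)⁻¹U, row 0 first, T[0,3] = -(-3.7)/(-4.9) = -0.7551; later rows by forward substitution.
  T[0,:] = [+0.0000, -0.4694, +0.4694, -0.7551, -0.0816]
  T[1,:] = [+0.0000, -0.1356, -0.4422, -1.0626, -0.1125]
  T[2,:] = [+0.0000, +0.1677, +0.0940, +1.3880, -0.3079]
  T[3,:] = [+0.0000, -0.0561, +0.4568, +0.6941, +0.5215]
  T[4,:] = [+0.0000, -0.2473, -0.1021, -0.7898, -0.4477]
moduli |λ_i(T)| = 1.1331, 0.5590, 0.5590, 0.1875, 0.0000.
spectral radius ρ = 1.1331; 1.1331 > 1: divergent.

no, ρ = 1.1331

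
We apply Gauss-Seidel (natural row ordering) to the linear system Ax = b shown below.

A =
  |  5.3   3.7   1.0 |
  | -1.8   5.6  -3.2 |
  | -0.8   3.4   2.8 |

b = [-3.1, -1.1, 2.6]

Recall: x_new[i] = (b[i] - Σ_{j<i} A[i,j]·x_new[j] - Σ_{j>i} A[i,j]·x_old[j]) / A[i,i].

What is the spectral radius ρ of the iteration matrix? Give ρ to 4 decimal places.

0.7457

Write A = D+L+U with D = diag(5.3, 5.6, 2.8).
Gauss-Seidel: T = -(D+L)⁻¹U, row 0 first, T[0,2] = -(1)/(5.3) = -0.1887; later rows by forward substitution.
  T[0,:] = [+0.0000  -0.6981  -0.1887]
  T[1,:] = [+0.0000  -0.2244  +0.5108]
  T[2,:] = [+0.0000  +0.0730  -0.6741]
|λ(T)| sorted: 0.7457, 0.1528, 0.0000.
spectral radius ρ = 0.7457; 0.7457 < 1, so it converges for any x₀.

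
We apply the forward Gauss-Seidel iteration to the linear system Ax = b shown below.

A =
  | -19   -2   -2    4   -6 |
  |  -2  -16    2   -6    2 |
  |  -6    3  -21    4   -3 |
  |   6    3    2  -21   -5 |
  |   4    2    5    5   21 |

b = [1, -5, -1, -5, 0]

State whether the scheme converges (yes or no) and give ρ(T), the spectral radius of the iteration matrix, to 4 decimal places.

A = D + L + U where D = diag(-19, -16, -21, -21, 21).
Gauss-Seidel: T = -(D+L)⁻¹U, row 0 first, T[0,2] = -(-2)/(-19) = -0.1053; later rows by forward substitution.
  T[0,:] = [+0.0000 -0.1053 -0.1053 +0.2105 -0.3158]
  T[1,:] = [+0.0000 +0.0132 +0.1382 -0.4013 +0.1645]
  T[2,:] = [+0.0000 +0.0320 +0.0498 +0.0730 -0.0291]
  T[3,:] = [+0.0000 -0.0252 -0.0056 +0.0098 -0.3076]
  T[4,:] = [+0.0000 +0.0172 -0.0036 -0.0216 +0.1247]
|eigenvalues of T|: 0.2327, 0.0874, 0.0748, 0.0748, 0.0000.
spectral radius ρ = 0.2327; 0.2327 < 1, so it converges for any x₀.

yes, ρ = 0.2327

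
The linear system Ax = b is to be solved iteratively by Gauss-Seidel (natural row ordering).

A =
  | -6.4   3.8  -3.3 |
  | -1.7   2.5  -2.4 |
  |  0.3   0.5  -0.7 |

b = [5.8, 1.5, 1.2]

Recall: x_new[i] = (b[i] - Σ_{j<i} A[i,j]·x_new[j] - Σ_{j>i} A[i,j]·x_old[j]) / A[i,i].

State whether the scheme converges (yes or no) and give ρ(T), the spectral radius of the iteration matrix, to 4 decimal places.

yes, ρ = 0.8919

Split A = D + L + U, D = diag(-6.4, 2.5, -0.7).
GS T = -(D+L)⁻¹U: row 0 first, T[0,1] = -(3.8)/(-6.4) = +0.5938; later rows by forward substitution.
  T[0,:] = [+0.0000, +0.5938, -0.5156]
  T[1,:] = [+0.0000, +0.4037, +0.6094]
  T[2,:] = [+0.0000, +0.5429, +0.2143]
|eigenvalues of T|: 0.8919, 0.2739, 0.0000.
spectral radius ρ = 0.8919; 0.8919 < 1: convergent.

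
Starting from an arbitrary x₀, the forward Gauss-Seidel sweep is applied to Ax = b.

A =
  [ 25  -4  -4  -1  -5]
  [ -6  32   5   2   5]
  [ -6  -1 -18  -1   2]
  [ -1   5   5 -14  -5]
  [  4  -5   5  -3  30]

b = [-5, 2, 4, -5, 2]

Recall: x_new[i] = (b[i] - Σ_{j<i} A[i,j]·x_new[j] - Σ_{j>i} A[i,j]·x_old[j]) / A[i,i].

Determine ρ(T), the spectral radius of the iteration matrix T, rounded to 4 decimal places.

0.2138

Let D = diag(25, 32, -18, -14, 30); L, U the strict triangles.
Gauss-Seidel: T = -(D+L)⁻¹U, row 0 first, T[0,1] = -(-4)/(25) = +0.1600; later rows by forward substitution.
  T[0,:] = [+0.0000, +0.1600, +0.1600, +0.0400, +0.2000]
  T[1,:] = [+0.0000, +0.0300, -0.1263, -0.0550, -0.1187]
  T[2,:] = [+0.0000, -0.0550, -0.0463, -0.0658, +0.0510]
  T[3,:] = [+0.0000, -0.0204, -0.0731, -0.0460, -0.3956]
  T[4,:] = [+0.0000, -0.0092, -0.0420, -0.0081, -0.0945]
|λ(T)| sorted: 0.2138, 0.0776, 0.0631, 0.0631, 0.0000.
ρ = 0.2138; 0.2138 < 1: convergent.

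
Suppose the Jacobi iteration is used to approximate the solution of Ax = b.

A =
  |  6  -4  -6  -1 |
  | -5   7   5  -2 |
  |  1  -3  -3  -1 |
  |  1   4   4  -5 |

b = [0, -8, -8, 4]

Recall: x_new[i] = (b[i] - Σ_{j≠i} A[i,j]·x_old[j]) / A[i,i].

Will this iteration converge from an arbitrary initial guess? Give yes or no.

Write A = D+L+U with D = diag(6, 7, -3, -5).
T_J = -D⁻¹(L+U): T[0,2] = -(-6)/(6) = +1.0000; T[0,0] = 0.
  T[0,:] = [+0.0000 +0.6667 +1.0000 +0.1667]
  T[1,:] = [+0.7143 +0.0000 -0.7143 +0.2857]
  T[2,:] = [+0.3333 -1.0000 +0.0000 -0.3333]
  T[3,:] = [+0.2000 +0.8000 +0.8000 +0.0000]
|eigenvalues of T|: 1.3984, 0.9031, 0.9031, 0.2324.
spectral radius ρ = 1.3984; 1.3984 > 1 ⇒ diverges.

no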